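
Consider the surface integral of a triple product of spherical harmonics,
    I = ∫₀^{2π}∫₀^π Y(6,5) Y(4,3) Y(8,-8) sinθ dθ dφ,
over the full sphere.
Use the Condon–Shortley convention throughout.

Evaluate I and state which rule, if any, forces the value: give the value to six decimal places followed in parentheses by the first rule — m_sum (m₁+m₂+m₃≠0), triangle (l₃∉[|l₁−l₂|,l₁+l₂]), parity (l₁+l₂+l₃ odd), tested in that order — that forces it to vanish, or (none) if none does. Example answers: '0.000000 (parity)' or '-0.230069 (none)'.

Rules hold: Σm=0, L=18 even, 2≤8≤10.
N = 13·9·17 = 1989
Δ = 2!·10!·6!/19! = 1/23279256
Racah Σ t=0..2: t=0:+1/1658880 t=1:−1/518400 t=2:+1/1658880 = -1/1382400
⇒ 3j(6 4 8; 0 0 0)² = 504/46189, sgn -1
Racah Σ t=1..1: t=1:−1/2612736000 = -1/2612736000
⇒ 3j(6 4 8; 5 3 -8)² = 77/2907, sgn -1
4πI² = N·(3j₀)²·(3jₘ)² = 3528/6137
I = +1·√(0.574874/4π) = 0.21388548
No selection rule forces the value: the integral is nonzero (none).

0.213885 (none)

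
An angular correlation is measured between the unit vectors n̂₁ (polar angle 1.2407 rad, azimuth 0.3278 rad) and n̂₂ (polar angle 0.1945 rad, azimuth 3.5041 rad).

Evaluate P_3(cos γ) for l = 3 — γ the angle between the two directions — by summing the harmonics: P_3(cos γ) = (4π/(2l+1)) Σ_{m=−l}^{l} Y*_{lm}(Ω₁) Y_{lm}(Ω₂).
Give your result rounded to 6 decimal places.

Addition theorem: P_3(cos γ) = (4π/7) Σ_m Y*_{lm}(Ω₁) Y_{lm}(Ω₂), m = −3…3:
  m=-3: (+0.195759+0.294024i) × (-0.001400+0.002667i) = -0.001058+0.000111i  (running Σ = -0.001058+0.000111i)
  m=-2: (+0.234996+0.180731i) × (+0.028036-0.024840i) = +0.011078-0.000770i  (running Σ = +0.010019-0.000660i)
  m=-1: (-0.137399-0.046725i) × (-0.222706+0.084465i) = +0.034546-0.001199i  (running Σ = +0.044566-0.001859i)
  m=0: (-0.299336-0.000000i) × (+0.663893+0.000000i) = -0.198727-0.000000i  (running Σ = -0.154161-0.001859i)
  m=1: (+0.137399-0.046725i) × (+0.222706+0.084465i) = +0.034546+0.001199i  (running Σ = -0.119615-0.000660i)
  m=2: (+0.234996-0.180731i) × (+0.028036+0.024840i) = +0.011078+0.000770i  (running Σ = -0.108538+0.000111i)
  m=3: (-0.195759+0.294024i) × (+0.001400+0.002667i) = -0.001058-0.000111i  (running Σ = -0.109596-0.000000i)
Total Σ_m = -0.109596-0.000000i. Multiply by 1.795196: -0.196746-0.000000i. P_3(cos γ) = -0.196746

-0.196746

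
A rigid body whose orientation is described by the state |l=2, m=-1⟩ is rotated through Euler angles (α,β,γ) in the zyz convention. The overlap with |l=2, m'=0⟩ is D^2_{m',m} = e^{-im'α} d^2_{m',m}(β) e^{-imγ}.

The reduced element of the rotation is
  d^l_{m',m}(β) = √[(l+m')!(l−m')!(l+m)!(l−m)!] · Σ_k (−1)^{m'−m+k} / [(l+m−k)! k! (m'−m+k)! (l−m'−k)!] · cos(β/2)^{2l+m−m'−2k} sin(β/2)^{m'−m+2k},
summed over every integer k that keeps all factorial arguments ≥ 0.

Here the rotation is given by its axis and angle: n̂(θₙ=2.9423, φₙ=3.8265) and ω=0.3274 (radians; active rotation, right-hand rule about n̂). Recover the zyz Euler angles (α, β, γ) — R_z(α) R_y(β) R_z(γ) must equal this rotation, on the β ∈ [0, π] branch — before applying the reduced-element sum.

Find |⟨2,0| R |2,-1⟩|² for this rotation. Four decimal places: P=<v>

P=0.0062

Axis–angle → zyz. n̂ = (sinθₙcosφₙ, sinθₙsinφₙ, cosθₙ) = (-0.153328, -0.125240, -0.980207), ω = 0.3274.
R = I cosω + sinω [n̂]ₓ + (1−cosω) n̂n̂ᵀ gives
  R = [+0.948130, +0.316237, -0.032292; -0.314197, +0.947715, +0.055828; +0.048258, -0.042787, +0.997918]
β = atan2(√(R₁₃²+R₂₃²), R₃₃) = 0.064539; α = atan2(R₂₃, R₁₃) mod 2π = 2.095188; γ = atan2(R₃₂, −R₃₁) mod 2π = 3.866966
D^2_{0,-1}(2.0952,0.0645,3.8670) = e^{-i·0·2.0952}·d^2_{0,-1}(0.0645)·e^{-i·-1·3.8670}. Compute d first:
Half-angle: c=0.999479, s=0.032264. N=√(2·2·1·6)=4.898979
k: max(0,(-1)−(0))=0 … min(2+(-1),2−(0))=1
  k=0: (−1)^1·4.8990/(2)·0.9995^3·0.0323^1 = -0.078907
  k=1: (−1)^2·4.8990/(2)·0.9995^1·0.0323^3 = +0.000082
d^2_{0,-1}(0.0645) = -0.078907 +0.000082 = -0.078825
|D^2_{0,-1}|² = |d^2_{0,-1}(β)|² = (-0.078825)² = 0.006213 (the z-rotation phases have unit modulus)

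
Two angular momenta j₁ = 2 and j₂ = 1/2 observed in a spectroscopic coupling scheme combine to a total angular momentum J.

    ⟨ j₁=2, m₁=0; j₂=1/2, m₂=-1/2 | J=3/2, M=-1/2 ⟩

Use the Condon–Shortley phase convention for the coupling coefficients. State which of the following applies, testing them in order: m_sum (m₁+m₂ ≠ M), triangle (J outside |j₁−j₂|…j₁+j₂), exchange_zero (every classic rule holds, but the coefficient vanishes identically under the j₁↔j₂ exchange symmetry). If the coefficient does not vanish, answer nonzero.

m-sum: m₁+m₂ = 0+(-1/2) = -1/2, M = -1/2  ✓
triangle: |j₁−j₂| = 3/2 ≤ J = 3/2 ≤ j₁+j₂ = 5/2  ✓
exchange: j₁≠j₂ or m₁≠m₂ — the exchange symmetry imposes no constraint here
value check: CG = +√(2/5) = +0.632456 ≠ 0

nonzero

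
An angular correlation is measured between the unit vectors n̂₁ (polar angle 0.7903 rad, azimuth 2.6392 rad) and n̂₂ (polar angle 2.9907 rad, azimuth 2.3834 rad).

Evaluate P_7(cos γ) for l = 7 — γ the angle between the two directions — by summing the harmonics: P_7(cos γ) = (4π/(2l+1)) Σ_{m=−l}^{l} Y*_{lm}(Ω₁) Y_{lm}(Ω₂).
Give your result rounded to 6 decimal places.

-0.323563

Addition theorem: P_7(cos γ) = (4π/15) Σ_m Y*_{lm}(Ω₁) Y_{lm}(Ω₂), m = −7…7:
  [-7]  conj(Y_{7,-7})(Ω₁) = 0.04255 - 0.01676j ; Y_{7,-7}(Ω₂) = -0.00000 + 0.00000j ; Δ = -0.00000 + 0.00000j
  [-6]  conj(Y_{7,-6})(Ω₁) = -0.16808 - 0.02150j ; Y_{7,-6}(Ω₂) = 0.00000 + 0.00002j ; Δ = -0.00000 - 0.00000j
  [-5]  conj(Y_{7,-5})(Ω₁) = 0.29204 + 0.21277j ; Y_{7,-5}(Ω₂) = 0.00026 + 0.00020j ; Δ = 0.00003 + 0.00011j
  [-4]  conj(Y_{7,-4})(Ω₁) = -0.19217 - 0.40949j ; Y_{7,-4}(Ω₂) = 0.00357 - 0.00039j ; Δ = -0.00085 - 0.00139j
  [-3]  conj(Y_{7,-3})(Ω₁) = -0.01357 + 0.21295j ; Y_{7,-3}(Ω₂) = 0.01826 - 0.02152j ; Δ = 0.00433 + 0.00418j
  [-2]  conj(Y_{7,-2})(Ω₁) = -0.13140 + 0.20682j ; Y_{7,-2}(Ω₂) = -0.00838 - 0.15390j ; Δ = 0.03293 + 0.01849j
  [-1]  conj(Y_{7,-1})(Ω₁) = 0.29571 - 0.16247j ; Y_{7,-1}(Ω₂) = -0.38091 - 0.36073j ; Δ = -0.17125 - 0.04479j
  [+0]  conj(Y_{7,0})(Ω₁) = 0.15132 + 0.00000j ; Y_{7,0}(Ω₂) = -0.77078 + 0.00000j ; Δ = -0.11664 + 0.00000j
  [+1]  conj(Y_{7,1})(Ω₁) = -0.29571 - 0.16247j ; Y_{7,1}(Ω₂) = 0.38091 - 0.36073j ; Δ = -0.17125 + 0.04479j
  [+2]  conj(Y_{7,2})(Ω₁) = -0.13140 - 0.20682j ; Y_{7,2}(Ω₂) = -0.00838 + 0.15390j ; Δ = 0.03293 - 0.01849j
  [+3]  conj(Y_{7,3})(Ω₁) = 0.01357 + 0.21295j ; Y_{7,3}(Ω₂) = -0.01826 - 0.02152j ; Δ = 0.00433 - 0.00418j
  [+4]  conj(Y_{7,4})(Ω₁) = -0.19217 + 0.40949j ; Y_{7,4}(Ω₂) = 0.00357 + 0.00039j ; Δ = -0.00085 + 0.00139j
  [+5]  conj(Y_{7,5})(Ω₁) = -0.29204 + 0.21277j ; Y_{7,5}(Ω₂) = -0.00026 + 0.00020j ; Δ = 0.00003 - 0.00011j
  [+6]  conj(Y_{7,6})(Ω₁) = -0.16808 + 0.02150j ; Y_{7,6}(Ω₂) = 0.00000 - 0.00002j ; Δ = -0.00000 + 0.00000j
  [+7]  conj(Y_{7,7})(Ω₁) = -0.04255 - 0.01676j ; Y_{7,7}(Ω₂) = 0.00000 + 0.00000j ; Δ = -0.00000 - 0.00000j
Σ over m = -0.38622 + 0.00000j; ×(4π/15) → -0.32356 + 0.00000j. Real part: -0.323563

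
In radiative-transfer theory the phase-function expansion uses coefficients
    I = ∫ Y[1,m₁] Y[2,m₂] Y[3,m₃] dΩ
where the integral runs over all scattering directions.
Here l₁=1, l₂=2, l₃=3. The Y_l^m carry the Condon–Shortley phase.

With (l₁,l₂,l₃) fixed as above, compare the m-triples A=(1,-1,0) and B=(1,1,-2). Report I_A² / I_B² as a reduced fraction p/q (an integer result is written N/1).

Shared (l₁,l₂,l₃)=(1,2,3): N and (l;000)² cancel in I_A²/I_B².
A: Δ = 0!·2!·4!/7! = 1/105; Racah Σ t=0..0: t=0:+1/12 = 1/12; ⇒ 3j(1 2 3; 1 -1 0)² = 1/35, sgn -1
B: Δ = 0!·2!·4!/7! = 1/105; Racah Σ t=0..0: t=0:+1/12 = 1/12; ⇒ 3j(1 2 3; 1 1 -2)² = 2/21, sgn -1
I_A²/I_B² = (1/35)/(2/21) = 3/10

3/10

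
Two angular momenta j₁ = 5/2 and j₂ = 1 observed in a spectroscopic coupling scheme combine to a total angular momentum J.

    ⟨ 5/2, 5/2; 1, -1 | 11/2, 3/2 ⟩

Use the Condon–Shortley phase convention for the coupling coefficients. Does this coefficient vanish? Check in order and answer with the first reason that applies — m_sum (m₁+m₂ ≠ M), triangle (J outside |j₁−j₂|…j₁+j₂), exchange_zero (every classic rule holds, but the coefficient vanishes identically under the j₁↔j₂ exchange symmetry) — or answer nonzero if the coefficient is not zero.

triangle

m-sum: m₁+m₂ = 5/2+(-1) = 3/2, M = 3/2  ✓
triangle: need |j₁−j₂| ≤ J ≤ j₁+j₂, i.e. J ∈ [3/2, 7/2]; J = 11/2 is outside ✗ ⇒ coefficient is 0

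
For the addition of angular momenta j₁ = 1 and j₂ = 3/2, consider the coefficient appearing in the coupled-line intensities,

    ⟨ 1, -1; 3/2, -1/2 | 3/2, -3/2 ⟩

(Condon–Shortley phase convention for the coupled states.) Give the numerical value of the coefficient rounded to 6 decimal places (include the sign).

triangle: 1!*1!*2!/5! = 2/120
(j±m)!: 0!*2!*1!*2!*0!*3! = 24
prefactor² = (2J+1)*Δ*N² = 8/5
  k=1: −1/(1!*0!*1!*0!*0!*2!) = -1/2
Σ = -1/2  ⇒  CG² = 8/5*(-1/2)² = 2/5
CG = −√(2/5) = -0.632456

-0.632456  (= −√(2/5))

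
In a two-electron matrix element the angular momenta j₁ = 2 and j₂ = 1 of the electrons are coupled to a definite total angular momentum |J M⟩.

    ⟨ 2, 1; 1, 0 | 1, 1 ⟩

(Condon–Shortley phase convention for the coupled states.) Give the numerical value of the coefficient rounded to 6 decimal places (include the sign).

√[3·2!2!0!/5! · 3!1!1!1!2!0!] = √(6/5)
  +(−1)^1/∏(1,1,0,0,2,0)! = -1/2  (running -1/2)
⟨..|..⟩ = √(6/5)·(-1/2) = -0.547723

-0.547723  (= −√(3/10))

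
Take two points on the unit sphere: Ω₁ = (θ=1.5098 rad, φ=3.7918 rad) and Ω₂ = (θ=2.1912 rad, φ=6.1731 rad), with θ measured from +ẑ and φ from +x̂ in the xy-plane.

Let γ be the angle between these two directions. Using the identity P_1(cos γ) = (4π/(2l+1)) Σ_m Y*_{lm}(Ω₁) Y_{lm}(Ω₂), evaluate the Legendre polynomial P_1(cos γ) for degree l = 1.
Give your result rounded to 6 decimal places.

Term-by-term m-sum for l=1 (normalisation 4π/3 = 4.188790):
  term(m=-1) = -0.070247-0.066805i   from Y*(Ω₁)=-0.274488-0.208756i, Y(Ω₂)=+0.279408+0.030884i
  term(m=+0) = -0.008460+0.000000i   from Y*(Ω₁)=+0.029784-0.000000i, Y(Ω₂)=-0.284056+0.000000i
  term(m=+1) = -0.070247+0.066805i   from Y*(Ω₁)=+0.274488-0.208756i, Y(Ω₂)=-0.279408+0.030884i
Total Σ_m = -0.148954+0.000000i. Multiply by 4.188790: -0.623937+0.000000i. P_1(cos γ) = -0.623937

-0.623937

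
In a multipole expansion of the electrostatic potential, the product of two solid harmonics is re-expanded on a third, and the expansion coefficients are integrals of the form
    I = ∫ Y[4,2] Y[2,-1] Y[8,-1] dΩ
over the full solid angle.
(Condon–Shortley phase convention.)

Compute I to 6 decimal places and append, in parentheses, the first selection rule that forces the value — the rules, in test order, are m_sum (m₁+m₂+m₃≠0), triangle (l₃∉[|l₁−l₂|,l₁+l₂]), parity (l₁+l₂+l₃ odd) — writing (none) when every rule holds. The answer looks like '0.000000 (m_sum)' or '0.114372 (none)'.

0.000000 (triangle)

l₃=8 ∉ [2,6] — triangle fails ⇒ I = 0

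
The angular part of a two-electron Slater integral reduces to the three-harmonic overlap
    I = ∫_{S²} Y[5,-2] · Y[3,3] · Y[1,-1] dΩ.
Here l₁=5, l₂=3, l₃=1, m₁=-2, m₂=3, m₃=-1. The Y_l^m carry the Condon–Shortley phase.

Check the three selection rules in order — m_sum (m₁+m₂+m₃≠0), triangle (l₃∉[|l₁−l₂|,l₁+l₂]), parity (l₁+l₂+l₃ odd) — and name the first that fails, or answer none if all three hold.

m₁+m₂+m₃ = -2 + 3 − 1 = 0  ✓
triangle: need |l₁−l₂| ≤ l₃ ≤ l₁+l₂ = [2,8]; l₃=1 is outside  ✗
parity: l₁+l₂+l₃ = 9 is odd

triangle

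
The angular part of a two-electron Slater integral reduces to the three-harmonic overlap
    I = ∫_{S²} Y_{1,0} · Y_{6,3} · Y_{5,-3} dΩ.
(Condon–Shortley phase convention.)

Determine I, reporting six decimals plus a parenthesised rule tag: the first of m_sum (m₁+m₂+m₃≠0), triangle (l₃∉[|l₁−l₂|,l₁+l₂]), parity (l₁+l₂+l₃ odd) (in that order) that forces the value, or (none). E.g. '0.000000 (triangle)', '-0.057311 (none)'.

-0.212310 (none)

m-sum 0 ✓  L=12 even ✓  5≤5≤7 ✓
Π(2lᵢ+1) = 3×13×11 = 429
triangle coeff Δ(1,6,5) = 1/858
Σ_t [1,1]: t=1:−1/14400 = -1/14400
(3j)²=6/143 [(1 6 5; 0 0 0)], sign=+1
Σ_t [1,1]: t=1:−1/80640 = -1/80640
(3j)²=9/286 [(1 6 5; 0 3 -3)], sign=-1
⇒ 4πI² = 81/143
I = (-1)√(81/143/(4π)) = -0.21230956
No selection rule forces the value: the integral is nonzero (none).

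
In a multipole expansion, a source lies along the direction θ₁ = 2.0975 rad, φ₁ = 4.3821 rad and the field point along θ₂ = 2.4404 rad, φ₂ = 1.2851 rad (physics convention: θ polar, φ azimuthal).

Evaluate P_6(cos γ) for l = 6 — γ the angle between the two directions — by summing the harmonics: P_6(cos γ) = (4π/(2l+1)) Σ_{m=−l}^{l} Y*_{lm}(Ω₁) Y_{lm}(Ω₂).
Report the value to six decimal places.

-0.133244

Expand P_6 via completeness: Σ_{m} conj(Y_{6,m}) at Ω₁ times Y_{6,m} at Ω₂ —
  [-6]  conj(Y_{6,-6})(Ω₁) = (0.080538, 0.184828) ; Y_{6,-6}(Ω₂) = (0.004976, -0.034469) ; Δ = (0.006772, -0.001856)
  [-5]  conj(Y_{6,-5})(Ω₁) = (0.404803, -0.032718) ; Y_{6,-5}(Ω₂) = (-0.141439, 0.020266) ; Δ = (-0.056592, 0.012831)
  [-4]  conj(Y_{6,-4})(Ω₁) = (0.087604, -0.343600) ; Y_{6,-4}(Ω₂) = (0.139076, 0.304848) ; Δ = (0.116929, -0.021081)
  [-3]  conj(Y_{6,-3})(Ω₁) = (0.038995, 0.025544) ; Y_{6,-3}(Ω₂) = (0.345677, -0.299355) ; Δ = (0.021126, -0.002843)
  [-2]  conj(Y_{6,-2})(Ω₁) = (0.277008, -0.215244) ; Y_{6,-2}(Ω₂) = (-0.198269, -0.127474) ; Δ = (-0.082360, 0.007365)
  [-1]  conj(Y_{6,-1})(Ω₁) = (-0.027499, -0.080209) ; Y_{6,-1}(Ω₂) = (0.072500, -0.246824) ; Δ = (-0.021791, 0.000972)
  [+0]  conj(Y_{6,0})(Ω₁) = (0.327134, -0.000000) ; Y_{6,0}(Ω₂) = (-0.324058, 0.000000) ; Δ = (-0.106010, 0.000000)
  [+1]  conj(Y_{6,1})(Ω₁) = (0.027499, -0.080209) ; Y_{6,1}(Ω₂) = (-0.072500, -0.246824) ; Δ = (-0.021791, -0.000972)
  [+2]  conj(Y_{6,2})(Ω₁) = (0.277008, 0.215244) ; Y_{6,2}(Ω₂) = (-0.198269, 0.127474) ; Δ = (-0.082360, -0.007365)
  [+3]  conj(Y_{6,3})(Ω₁) = (-0.038995, 0.025544) ; Y_{6,3}(Ω₂) = (-0.345677, -0.299355) ; Δ = (0.021126, 0.002843)
  [+4]  conj(Y_{6,4})(Ω₁) = (0.087604, 0.343600) ; Y_{6,4}(Ω₂) = (0.139076, -0.304848) ; Δ = (0.116929, 0.021081)
  [+5]  conj(Y_{6,5})(Ω₁) = (-0.404803, -0.032718) ; Y_{6,5}(Ω₂) = (0.141439, 0.020266) ; Δ = (-0.056592, -0.012831)
  [+6]  conj(Y_{6,6})(Ω₁) = (0.080538, -0.184828) ; Y_{6,6}(Ω₂) = (0.004976, 0.034469) ; Δ = (0.006772, 0.001856)
Σ over m = (-0.137842, -0.000000); ×(4π/13) → (-0.133244, -0.000000). Real part: -0.133244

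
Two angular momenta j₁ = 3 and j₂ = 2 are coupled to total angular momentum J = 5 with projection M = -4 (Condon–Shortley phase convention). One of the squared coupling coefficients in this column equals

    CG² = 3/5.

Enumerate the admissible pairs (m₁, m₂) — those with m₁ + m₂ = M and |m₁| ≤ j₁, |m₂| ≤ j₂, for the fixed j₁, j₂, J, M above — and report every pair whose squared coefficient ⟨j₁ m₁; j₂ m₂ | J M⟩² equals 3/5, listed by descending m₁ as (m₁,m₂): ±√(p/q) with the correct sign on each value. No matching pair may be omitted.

(-2,-2): +√(3/5)

Admissible pairs with m₁+m₂ = M = -4: (-3,-1), (-2,-2)
  (m₁,m₂)=(-2,-2): CG² = 3/5, CG = +√(3/5)   ← matches the target
  (m₁,m₂)=(-3,-1): CG² = 2/5, CG = +√(2/5)
Pairs with CG² = 3/5: (-2,-2): +√(3/5)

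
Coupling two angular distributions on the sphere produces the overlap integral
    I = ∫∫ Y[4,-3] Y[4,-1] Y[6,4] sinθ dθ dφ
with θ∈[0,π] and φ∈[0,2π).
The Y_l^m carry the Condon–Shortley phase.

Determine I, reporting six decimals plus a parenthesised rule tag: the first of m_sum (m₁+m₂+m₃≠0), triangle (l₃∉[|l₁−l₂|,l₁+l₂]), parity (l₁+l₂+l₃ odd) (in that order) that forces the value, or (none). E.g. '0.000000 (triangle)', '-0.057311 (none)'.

m-sum 0 ✓  L=14 even ✓  0≤6≤8 ✓
Π(2lᵢ+1) = 9×9×13 = 1053
triangle coeff Δ(4,4,6) = 1/1261260
Σ_t [0,2]: t=0:+1/4608 t=1:−1/1296 t=2:+1/4608 = -7/20736
(3j)²=20/1287 [(4 4 6; 0 0 0)], sign=-1
Σ_t [1,2]: t=1:−1/34560 t=2:+1/28800 = 1/172800
(3j)²=1/1430 [(4 4 6; -3 -1 4)], sign=+1
⇒ 4πI² = 18/1573
I = (-1)√(18/1573/(4π)) = -0.03017637
No selection rule forces the value: the integral is nonzero (none).

-0.030176 (none)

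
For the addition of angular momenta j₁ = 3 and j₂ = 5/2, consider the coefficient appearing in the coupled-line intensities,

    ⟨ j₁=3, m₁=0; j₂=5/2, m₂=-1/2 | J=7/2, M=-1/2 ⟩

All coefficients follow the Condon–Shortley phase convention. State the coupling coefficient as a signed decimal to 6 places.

−√(4/21) = -0.436436

j₁+j₂−J=2  J+j₁−j₂=4  J−j₁+j₂=3  j₁+j₂+J+1=10
(j₁±m₁, j₂±m₂, J±M) = (3,3,2,3,3,4)
P² = 6912/175
sum k=0..2:
  [0] +1/24 = 1/24
  [1] −1/8 = -1/8
  [2] +1/72 = 1/72
S = -5/72
C² = P²·S² = 4/21 ; C = -0.436436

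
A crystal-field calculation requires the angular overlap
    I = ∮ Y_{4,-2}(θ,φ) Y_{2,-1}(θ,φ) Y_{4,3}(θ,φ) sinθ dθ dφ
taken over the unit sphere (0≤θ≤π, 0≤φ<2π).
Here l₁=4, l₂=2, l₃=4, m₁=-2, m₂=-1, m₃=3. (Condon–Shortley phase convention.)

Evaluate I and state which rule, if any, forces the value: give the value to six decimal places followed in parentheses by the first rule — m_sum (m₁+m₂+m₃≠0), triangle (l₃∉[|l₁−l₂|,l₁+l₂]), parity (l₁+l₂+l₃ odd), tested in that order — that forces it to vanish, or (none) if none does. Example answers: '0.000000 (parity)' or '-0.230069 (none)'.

m-sum 0 ✓  L=10 even ✓  2≤4≤6 ✓
Π(2lᵢ+1) = 9×5×9 = 405
triangle coeff Δ(4,2,4) = 1/13860
Σ_t [0,2]: t=0:+1/192 t=1:−1/36 t=2:+1/192 = -5/288
(3j)²=20/693 [(4 2 4; 0 0 0)], sign=-1
Σ_t [0,1]: t=0:+1/1440 t=1:−1/240 = -1/288
(3j)²=5/132 [(4 2 4; -2 -1 3)], sign=+1
⇒ 4πI² = 375/847
I = (-1)√(375/847/(4π)) = -0.18770204
No selection rule forces the value: the integral is nonzero (none).

-0.187702 (none)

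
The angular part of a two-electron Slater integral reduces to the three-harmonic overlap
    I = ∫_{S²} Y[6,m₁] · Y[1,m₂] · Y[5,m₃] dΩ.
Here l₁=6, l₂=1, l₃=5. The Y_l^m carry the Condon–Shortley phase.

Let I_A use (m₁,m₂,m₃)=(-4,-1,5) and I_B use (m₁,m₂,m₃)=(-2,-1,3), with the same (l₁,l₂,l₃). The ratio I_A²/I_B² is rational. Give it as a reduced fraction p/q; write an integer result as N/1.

1/6

Same 6,1,5: normalisation and zero-m 3j drop out of the ratio.
A: Δ: 2! 10! 0! / 13! → 1/858; sum: t=0:+1/7257600 = 1/7257600; 3j²(6 1 5; -4 -1 5) = Δ·Π!·Σ² = 1/858  (sign +1)
B: Δ: 2! 10! 0! / 13! → 1/858; sum: t=0:+1/161280 = 1/161280; 3j²(6 1 5; -2 -1 3) = Δ·Π!·Σ² = 1/143  (sign +1)
I_A²/I_B² = (1/858)/(1/143) = 1/6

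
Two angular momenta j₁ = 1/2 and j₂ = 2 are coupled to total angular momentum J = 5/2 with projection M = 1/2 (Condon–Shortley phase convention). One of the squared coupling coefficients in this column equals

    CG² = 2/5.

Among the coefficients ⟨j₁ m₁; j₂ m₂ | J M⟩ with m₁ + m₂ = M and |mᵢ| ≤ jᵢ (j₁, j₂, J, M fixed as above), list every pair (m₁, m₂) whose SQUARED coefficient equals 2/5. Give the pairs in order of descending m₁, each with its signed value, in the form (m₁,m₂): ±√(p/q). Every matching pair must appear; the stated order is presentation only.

(-1/2,1): +√(2/5)

Admissible pairs with m₁+m₂ = M = 1/2: (-1/2,1), (1/2,0)
  (m₁,m₂)=(1/2,0): CG² = 3/5, CG = +√(3/5)
  (m₁,m₂)=(-1/2,1): CG² = 2/5, CG = +√(2/5)   ← matches the target
Pairs with CG² = 2/5: (-1/2,1): +√(2/5)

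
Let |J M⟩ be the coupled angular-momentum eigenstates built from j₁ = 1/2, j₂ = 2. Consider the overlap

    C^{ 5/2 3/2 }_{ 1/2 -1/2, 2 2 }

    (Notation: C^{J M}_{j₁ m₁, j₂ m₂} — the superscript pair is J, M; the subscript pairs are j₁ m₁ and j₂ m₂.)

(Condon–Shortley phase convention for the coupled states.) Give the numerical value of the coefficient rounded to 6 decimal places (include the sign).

j₁+j₂−J=0  J+j₁−j₂=1  J−j₁+j₂=4  j₁+j₂+J+1=6
(j₁±m₁, j₂±m₂, J±M) = (0,1,4,0,4,1)
P² = 576/5
sum k=0..0:
  [0] +1/24 = 1/24
S = 1/24
C² = P²·S² = 1/5 ; C = +0.447214

+0.447214  (= +√(1/5))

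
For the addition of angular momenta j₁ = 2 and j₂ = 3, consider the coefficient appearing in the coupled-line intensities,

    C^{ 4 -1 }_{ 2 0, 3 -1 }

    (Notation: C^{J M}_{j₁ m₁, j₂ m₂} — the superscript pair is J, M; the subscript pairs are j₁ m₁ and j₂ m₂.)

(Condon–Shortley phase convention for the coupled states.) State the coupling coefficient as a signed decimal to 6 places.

triangle: 1!*3!*5!/10! = 720/3628800
(j±m)!: 2!*2!*2!*4!*3!*5! = 138240
prefactor² = (2J+1)*Δ*N² = 1728/7
  k=0: +1/(0!*1!*2!*2!*1!*3!) = 1/24
  k=1: −1/(1!*0!*1!*1!*2!*4!) = -1/48
Σ = 1/48  ⇒  CG² = 1728/7*(1/48)² = 3/28
CG = +√(3/28) = +0.327327

+√(3/28) = +0.327327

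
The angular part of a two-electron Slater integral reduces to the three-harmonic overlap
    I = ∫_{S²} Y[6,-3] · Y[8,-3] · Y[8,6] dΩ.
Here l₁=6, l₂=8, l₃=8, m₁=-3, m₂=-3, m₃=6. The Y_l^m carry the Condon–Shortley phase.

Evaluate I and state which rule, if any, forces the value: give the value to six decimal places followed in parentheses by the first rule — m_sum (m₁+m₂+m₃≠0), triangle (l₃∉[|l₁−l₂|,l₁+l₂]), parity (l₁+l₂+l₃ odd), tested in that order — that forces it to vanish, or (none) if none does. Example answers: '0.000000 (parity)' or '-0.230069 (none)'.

0.023718 (none)

Rules hold: Σm=0, L=22 even, 2≤8≤14.
N = 13·17·17 = 3757
Δ = 6!·6!·10!/23! = 1/13742520792
Racah Σ t=0..6: t=0:+1/41803776000 t=1:−1/435456000 t=2:+1/39813120 t=3:−1/18662400 t=4:+1/39813120 t=5:−1/435456000 t=6:+1/41803776000 = -11/1393459200
⇒ 3j(6 8 8; 0 0 0)² = 600/96577, sgn -1
Racah Σ t=3..5: t=3:−1/2090188800 t=4:+1/2090188800 t=5:−1/20901888000 = -1/20901888000
⇒ 3j(6 8 8; -3 -3 6)² = 9/29716, sgn -1
4πI² = N·(3j₀)²·(3jₘ)² = 1350/190969
I = +1·√(0.00706921/4π) = 0.02371813
No selection rule forces the value: the integral is nonzero (none).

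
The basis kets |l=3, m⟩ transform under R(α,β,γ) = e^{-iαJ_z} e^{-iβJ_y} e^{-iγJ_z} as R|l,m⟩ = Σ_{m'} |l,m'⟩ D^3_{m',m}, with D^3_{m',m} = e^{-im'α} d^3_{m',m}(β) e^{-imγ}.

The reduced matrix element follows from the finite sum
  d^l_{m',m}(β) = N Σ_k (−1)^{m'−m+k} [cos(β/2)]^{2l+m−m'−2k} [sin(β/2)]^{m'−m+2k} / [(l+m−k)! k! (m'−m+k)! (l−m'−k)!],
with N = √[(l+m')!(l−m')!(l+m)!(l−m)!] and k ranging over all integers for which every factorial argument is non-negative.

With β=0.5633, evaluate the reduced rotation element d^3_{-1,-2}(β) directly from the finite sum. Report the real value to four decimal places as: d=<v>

d^3_{-1,-2}(β=0.5633) via the finite sum:
c=cos(0.563300/2)=0.960598, s=sin(0.563300/2)=0.277941; N=√[2·24·1·120]=75.894664
k: max(0,(-2)−(-1))=0 … min(3+(-2),3−(-1))=1
  k=0: (−1)^1·75.8947/(24)·0.9606^5·0.2779^1 = -0.718888
  k=1: (−1)^2·75.8947/(12)·0.9606^3·0.2779^3 = +0.120369
d^3_{-1,-2}(0.5633) = -0.718888 +0.120369 = -0.598520

d=-0.5985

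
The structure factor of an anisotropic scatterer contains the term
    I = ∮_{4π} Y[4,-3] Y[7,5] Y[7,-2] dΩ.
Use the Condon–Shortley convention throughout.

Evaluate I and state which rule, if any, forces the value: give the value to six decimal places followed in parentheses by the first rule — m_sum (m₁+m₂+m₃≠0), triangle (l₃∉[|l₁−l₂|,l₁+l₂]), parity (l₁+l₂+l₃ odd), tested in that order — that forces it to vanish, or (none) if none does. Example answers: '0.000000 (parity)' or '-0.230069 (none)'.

0.160152 (none)

m-sum 0 ✓  L=18 even ✓  3≤7≤11 ✓
Π(2lᵢ+1) = 9×15×15 = 2025
triangle coeff Δ(4,7,7) = 1/58198140
Σ_t [0,4]: t=0:+1/17418240 t=1:−1/622080 t=2:+1/230400 t=3:−1/622080 t=4:+1/17418240 = 1/806400
(3j)²=2268/230945 [(4 7 7; 0 0 0)], sign=-1
Σ_t [3,4]: t=3:−1/52254720 t=4:+1/11612160 = 1/14929920
(3j)²=1225/75582 [(4 7 7; -3 5 -2)], sign=-1
⇒ 4πI² = 62511750/193947611
I = (+1)√(62511750/193947611/(4π)) = 0.16015248
No selection rule forces the value: the integral is nonzero (none).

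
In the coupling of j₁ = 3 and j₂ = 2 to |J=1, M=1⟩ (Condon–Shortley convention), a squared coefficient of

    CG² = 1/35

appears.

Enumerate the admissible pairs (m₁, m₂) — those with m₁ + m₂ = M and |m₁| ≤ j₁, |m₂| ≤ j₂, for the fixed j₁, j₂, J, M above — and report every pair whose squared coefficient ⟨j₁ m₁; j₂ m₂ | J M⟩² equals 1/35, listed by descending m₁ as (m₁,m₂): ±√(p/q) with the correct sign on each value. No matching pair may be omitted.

(-1,2): +√(1/35)

Admissible pairs with m₁+m₂ = M = 1: (-1,2), (0,1), (1,0), (2,-1), (3,-2)
  (m₁,m₂)=(3,-2): CG² = 3/7, CG = +√(3/7)
  (m₁,m₂)=(2,-1): CG² = 2/7, CG = −√(2/7)
  (m₁,m₂)=(1,0): CG² = 6/35, CG = +√(6/35)
  (m₁,m₂)=(0,1): CG² = 3/35, CG = −√(3/35)
  (m₁,m₂)=(-1,2): CG² = 1/35, CG = +√(1/35)   ← matches the target
Pairs with CG² = 1/35: (-1,2): +√(1/35)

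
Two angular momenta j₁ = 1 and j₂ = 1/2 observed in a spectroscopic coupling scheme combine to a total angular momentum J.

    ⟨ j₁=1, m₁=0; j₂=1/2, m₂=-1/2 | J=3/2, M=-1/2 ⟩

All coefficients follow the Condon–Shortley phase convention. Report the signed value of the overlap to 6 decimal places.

√[4·0!2!1!/4! · 1!1!0!1!1!2!] = √(2/3)
  +(−1)^0/∏(0,0,1,0,1,1)! = 1  (running 1)
⟨..|..⟩ = √(2/3)·(1) = +0.816497

+√(2/3) = +0.816497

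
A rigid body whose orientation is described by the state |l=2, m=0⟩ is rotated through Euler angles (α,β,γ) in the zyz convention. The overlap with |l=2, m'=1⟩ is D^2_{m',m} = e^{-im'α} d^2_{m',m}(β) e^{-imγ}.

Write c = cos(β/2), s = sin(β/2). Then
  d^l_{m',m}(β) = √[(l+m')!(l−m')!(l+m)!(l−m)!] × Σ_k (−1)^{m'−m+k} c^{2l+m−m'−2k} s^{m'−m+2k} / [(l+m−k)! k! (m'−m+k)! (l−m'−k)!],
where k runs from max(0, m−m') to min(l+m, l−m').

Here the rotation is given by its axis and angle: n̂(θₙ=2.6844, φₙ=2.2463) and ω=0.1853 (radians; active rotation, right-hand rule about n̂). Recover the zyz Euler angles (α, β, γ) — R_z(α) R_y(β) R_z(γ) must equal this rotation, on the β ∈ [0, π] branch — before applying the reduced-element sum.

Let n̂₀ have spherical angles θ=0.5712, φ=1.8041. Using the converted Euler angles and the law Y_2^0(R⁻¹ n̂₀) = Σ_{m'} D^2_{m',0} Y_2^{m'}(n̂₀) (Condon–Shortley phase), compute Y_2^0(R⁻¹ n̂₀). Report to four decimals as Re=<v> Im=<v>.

Re=0.3746 Im=0.0000

Axis–angle → zyz. n̂ = (sinθₙcosφₙ, sinθₙsinφₙ, cosθₙ) = (-0.276022, +0.344489, -0.897295), ω = 0.1853.
R = I cosω + sinω [n̂]ₓ + (1−cosω) n̂n̂ᵀ gives
  R = [+0.984185, +0.163691, +0.067709; -0.166947, +0.984913, +0.045563; -0.059229, -0.056146, +0.996664]
β = atan2(√(R₁₃²+R₂₃²), R₃₃) = 0.081703; α = atan2(R₂₃, R₁₃) mod 2π = 0.592323; γ = atan2(R₃₂, −R₃₁) mod 2π = 5.524501
Need the full column D^2_{m',0} for m'=−2..2 at α=0.5923, β=0.0817, γ=5.5245.
cos(β/2)=0.999166, sin(β/2)=0.040840
d^2_{-2,0}: single k=2 term ⇒ +0.004079;  D = +0.001536+0.003778i
d^2_{-1,0}: k∈[1..2] ⇒ +0.099787 -0.000167 = +0.099620;  D = +0.082650+0.055617i
d^2_{0,0}: k∈[0..2] ⇒ +0.996667 -0.006661 +0.000003 = +0.990009;  D = +0.990009+0.000000i
d^2_{1,0}: k∈[0..1] ⇒ -0.099787 +0.000167 = -0.099620;  D = -0.082650+0.055617i
d^2_{2,0}: single k=0 term ⇒ +0.004079;  D = +0.001536-0.003778i
Y_2^{m'}(θ=0.5712,φ=1.8041) and Σ D·Y over m':
  (+0.0015+0.0038i)·(-0.1008+0.0508i)  (+0.0826+0.0556i)·(-0.0812-0.3418i)  (+0.9900+0.0000i)·(+0.3542+0.0000i)  (-0.0826+0.0556i)·(+0.0812-0.3418i)  (+0.0015-0.0038i)·(-0.1008-0.0508i)
Y_2^0(R⁻¹ n̂) = +0.374587+0.000000i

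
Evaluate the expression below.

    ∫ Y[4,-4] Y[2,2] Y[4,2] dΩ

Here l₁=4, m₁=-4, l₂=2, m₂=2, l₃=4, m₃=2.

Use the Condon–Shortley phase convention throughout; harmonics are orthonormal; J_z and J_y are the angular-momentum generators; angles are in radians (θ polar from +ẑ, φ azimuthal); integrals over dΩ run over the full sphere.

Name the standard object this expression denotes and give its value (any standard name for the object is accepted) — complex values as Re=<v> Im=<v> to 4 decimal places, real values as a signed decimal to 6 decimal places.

This is a Gaunt coefficient — the integral of a triple product of spherical harmonics over the sphere.
Checks pass: Σm=0; 10 even; l₃=4∈[2,6].
(2·4+1)(2·2+1)(2·4+1) = 405
Δ: 2! 6! 2! / 11! → 1/13860
sum: t=0:+1/192 t=1:−1/36 t=2:+1/192 = -5/288
3j²(4 2 4; 0 0 0) = Δ·Π!·Σ² = 20/693  (sign -1)
sum: t=2:+1/2880 = 1/2880
3j²(4 2 4; -4 2 2) = Δ·Π!·Σ² = 2/165  (sign +1)
combine: 4πI² = 405·20/693·2/165 = 120/847
take √, sign -1: I = -0.10618031

Gaunt coefficient, -0.106180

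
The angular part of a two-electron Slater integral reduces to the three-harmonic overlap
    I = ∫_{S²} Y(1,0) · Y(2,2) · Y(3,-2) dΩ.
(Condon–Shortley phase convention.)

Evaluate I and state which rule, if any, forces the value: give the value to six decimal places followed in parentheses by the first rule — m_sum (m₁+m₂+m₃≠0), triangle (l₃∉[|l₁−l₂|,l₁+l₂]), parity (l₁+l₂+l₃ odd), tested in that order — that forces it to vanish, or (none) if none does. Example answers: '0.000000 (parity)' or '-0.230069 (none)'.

0.184674 (none)

Checks pass: Σm=0; 6 even; l₃=3∈[1,3].
(2·1+1)(2·2+1)(2·3+1) = 105
Δ: 0! 2! 4! / 7! → 1/105
sum: t=0:+1/4 = 1/4
3j²(1 2 3; 0 0 0) = Δ·Π!·Σ² = 3/35  (sign -1)
sum: t=0:+1/24 = 1/24
3j²(1 2 3; 0 2 -2) = Δ·Π!·Σ² = 1/21  (sign -1)
combine: 4πI² = 105·3/35·1/21 = 3/7
take √, sign +1: I = 0.18467439
No selection rule forces the value: the integral is nonzero (none).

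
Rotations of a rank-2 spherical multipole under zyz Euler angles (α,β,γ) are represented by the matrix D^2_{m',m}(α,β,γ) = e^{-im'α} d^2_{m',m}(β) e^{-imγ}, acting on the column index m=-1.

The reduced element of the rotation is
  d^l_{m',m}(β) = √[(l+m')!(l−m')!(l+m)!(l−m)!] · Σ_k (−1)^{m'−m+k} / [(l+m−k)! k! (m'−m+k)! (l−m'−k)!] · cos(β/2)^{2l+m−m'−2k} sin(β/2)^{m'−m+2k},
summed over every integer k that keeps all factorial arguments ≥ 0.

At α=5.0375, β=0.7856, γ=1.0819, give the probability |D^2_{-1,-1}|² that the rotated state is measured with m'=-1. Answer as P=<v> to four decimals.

P=0.1248

D^2_{-1,-1}(5.0375,0.7856,1.0819) = e^{-i·-1·5.0375}·d^2_{-1,-1}(0.7856)·e^{-i·-1·1.0819}. Compute d first:
Half-angle: c=0.923841, s=0.382777. N=√(1·6·1·6)=6.000000
k∈{0,1} keeps every argument non-negative
  k=0: (−1)^0·6.0000/(6)·0.9238^4·0.3828^0 = +0.728432
  k=1: (−1)^1·6.0000/(2)·0.9238^2·0.3828^2 = -0.375151
d^2_{-1,-1}(0.7856) = +0.728432 -0.375151 = +0.353280
|D^2_{-1,-1}|² = |d^2_{-1,-1}(β)|² = (+0.353280)² = 0.124807 (the z-rotation phases have unit modulus)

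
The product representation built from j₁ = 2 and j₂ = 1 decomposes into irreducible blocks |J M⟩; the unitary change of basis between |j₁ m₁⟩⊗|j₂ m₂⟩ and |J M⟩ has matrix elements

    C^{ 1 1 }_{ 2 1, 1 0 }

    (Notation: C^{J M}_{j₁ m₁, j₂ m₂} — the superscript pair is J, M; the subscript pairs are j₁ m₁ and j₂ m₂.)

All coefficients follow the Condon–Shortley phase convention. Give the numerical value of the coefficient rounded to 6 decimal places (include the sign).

-0.547723

j₁+j₂−J=2  J+j₁−j₂=2  J−j₁+j₂=0  j₁+j₂+J+1=5
(j₁±m₁, j₂±m₂, J±M) = (3,1,1,1,2,0)
P² = 6/5
sum k=1..1:
  [1] −1/2 = -1/2
S = -1/2
C² = P²·S² = 3/10 ; C = -0.547723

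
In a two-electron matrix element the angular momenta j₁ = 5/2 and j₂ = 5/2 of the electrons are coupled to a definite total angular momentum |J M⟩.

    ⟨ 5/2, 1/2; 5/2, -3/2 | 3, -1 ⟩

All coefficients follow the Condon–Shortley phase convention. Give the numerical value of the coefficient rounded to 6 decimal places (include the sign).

triangle: 2!×3!×3!/9! = 72/362880
(j±m)!: 3!×2!×1!×4!×2!×4! = 13824
prefactor² = (2J+1)×Δ×N² = 96/5
  k=0: +1/(0!×2!×2!×1!×1!×2!) = 1/8
  k=1: −1/(1!×1!×1!×0!×2!×3!) = -1/12
Σ = 1/24  ⇒  CG² = 96/5×(1/24)² = 1/30
CG = +√(1/30) = +0.182574

+0.182574  (= +√(1/30))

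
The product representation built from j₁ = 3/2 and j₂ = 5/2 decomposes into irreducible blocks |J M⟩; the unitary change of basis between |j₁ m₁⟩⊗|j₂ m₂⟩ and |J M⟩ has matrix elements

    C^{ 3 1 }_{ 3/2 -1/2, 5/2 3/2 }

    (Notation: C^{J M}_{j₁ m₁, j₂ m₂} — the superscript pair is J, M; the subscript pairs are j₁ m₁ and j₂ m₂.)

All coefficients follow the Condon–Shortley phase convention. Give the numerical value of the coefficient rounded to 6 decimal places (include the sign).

triangle: 1!*2!*4!/8! = 48/40320
(j±m)!: 1!*2!*4!*1!*4!*2! = 2304
prefactor² = (2J+1)*Δ*N² = 96/5
  k=0: +1/(0!*1!*2!*4!*0!*0!) = 1/48
  k=1: −1/(1!*0!*1!*3!*1!*1!) = -1/6
Σ = -7/48  ⇒  CG² = 96/5*(-7/48)² = 49/120
CG = −√(49/120) = -0.639010

−√(49/120) = -0.639010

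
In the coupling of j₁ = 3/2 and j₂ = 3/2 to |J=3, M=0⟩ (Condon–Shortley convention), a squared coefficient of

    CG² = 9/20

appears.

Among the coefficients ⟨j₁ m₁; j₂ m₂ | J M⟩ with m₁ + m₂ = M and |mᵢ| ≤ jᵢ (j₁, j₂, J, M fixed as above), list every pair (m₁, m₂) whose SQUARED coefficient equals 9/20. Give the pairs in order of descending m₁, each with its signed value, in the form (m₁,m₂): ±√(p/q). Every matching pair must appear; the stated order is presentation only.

(1/2,-1/2): +√(9/20); (-1/2,1/2): +√(9/20)

Admissible pairs with m₁+m₂ = M = 0: (-3/2,3/2), (-1/2,1/2), (1/2,-1/2), (3/2,-3/2)
  (m₁,m₂)=(3/2,-3/2): CG² = 1/20, CG = +√(1/20)
  (m₁,m₂)=(1/2,-1/2): CG² = 9/20, CG = +√(9/20)   ← matches the target
  (m₁,m₂)=(-1/2,1/2): CG² = 9/20, CG = +√(9/20)   ← matches the target
  (m₁,m₂)=(-3/2,3/2): CG² = 1/20, CG = +√(1/20)
Pairs with CG² = 9/20: (1/2,-1/2): +√(9/20); (-1/2,1/2): +√(9/20)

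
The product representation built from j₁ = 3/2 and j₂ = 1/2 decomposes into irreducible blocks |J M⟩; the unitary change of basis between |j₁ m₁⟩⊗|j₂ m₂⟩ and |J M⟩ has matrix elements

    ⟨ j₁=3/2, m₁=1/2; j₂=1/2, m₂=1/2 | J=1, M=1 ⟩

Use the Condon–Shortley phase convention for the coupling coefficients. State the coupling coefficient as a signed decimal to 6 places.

-0.500000

√[3·1!2!0!/4! · 2!1!1!0!2!0!] = √(1)
  +(−1)^1/∏(1,0,0,0,2,0)! = -1/2  (running -1/2)
⟨..|..⟩ = √(1)·(-1/2) = -0.500000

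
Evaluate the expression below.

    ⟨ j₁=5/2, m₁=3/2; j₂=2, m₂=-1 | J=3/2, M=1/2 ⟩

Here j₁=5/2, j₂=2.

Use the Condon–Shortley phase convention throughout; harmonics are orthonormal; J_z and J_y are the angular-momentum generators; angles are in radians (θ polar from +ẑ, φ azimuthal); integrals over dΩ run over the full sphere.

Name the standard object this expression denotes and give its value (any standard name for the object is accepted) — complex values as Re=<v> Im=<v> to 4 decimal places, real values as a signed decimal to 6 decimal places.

This is a Clebsch–Gordan (vector-coupling) coefficient.
j₁+j₂−J=3  J+j₁−j₂=2  J−j₁+j₂=1  j₁+j₂+J+1=7
(j₁±m₁, j₂±m₂, J±M) = (4,1,1,3,2,1)
P² = 96/35
sum k=0..1:
  [0] +1/6 = 1/6
  [1] −1/4 = -1/4
S = -1/12
C² = P²·S² = 2/105 ; C = -0.138013

Clebsch–Gordan coefficient, −√(2/105) ≈ -0.138013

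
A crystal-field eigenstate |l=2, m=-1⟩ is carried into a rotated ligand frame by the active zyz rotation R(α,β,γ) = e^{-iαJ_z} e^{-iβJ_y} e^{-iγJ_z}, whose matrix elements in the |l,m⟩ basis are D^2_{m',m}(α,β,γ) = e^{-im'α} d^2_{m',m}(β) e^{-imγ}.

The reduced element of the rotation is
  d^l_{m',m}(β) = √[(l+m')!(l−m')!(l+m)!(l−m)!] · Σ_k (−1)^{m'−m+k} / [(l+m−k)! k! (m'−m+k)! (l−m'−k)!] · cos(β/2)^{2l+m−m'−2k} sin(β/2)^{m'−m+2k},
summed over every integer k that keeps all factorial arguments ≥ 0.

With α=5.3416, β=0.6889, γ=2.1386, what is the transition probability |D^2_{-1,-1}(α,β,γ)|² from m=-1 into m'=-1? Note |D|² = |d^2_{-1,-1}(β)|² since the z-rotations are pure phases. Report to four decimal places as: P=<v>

D^2_{-1,-1}(5.3416,0.6889,2.1386) = e^{-i·-1·5.3416}·d^2_{-1,-1}(0.6889)·e^{-i·-1·2.1386}. Compute d first:
c=cos(0.688900/2)=0.941261, s=sin(0.688900/2)=0.337679; N=√[1·6·1·6]=6.000000
The bounds max(0,m−m')=0 and min(l+m,l−m')=1 give 2 terms
  k=0: (−1)^0·6.0000/(6)·0.9413^4·0.3377^0 = +0.784948
  k=1: (−1)^1·6.0000/(2)·0.9413^2·0.3377^2 = -0.303075
d^2_{-1,-1}(0.6889) = +0.784948 -0.303075 = +0.481873
|D^2_{-1,-1}|² = |d^2_{-1,-1}(β)|² = (+0.481873)² = 0.232202 (the z-rotation phases have unit modulus)

P=0.2322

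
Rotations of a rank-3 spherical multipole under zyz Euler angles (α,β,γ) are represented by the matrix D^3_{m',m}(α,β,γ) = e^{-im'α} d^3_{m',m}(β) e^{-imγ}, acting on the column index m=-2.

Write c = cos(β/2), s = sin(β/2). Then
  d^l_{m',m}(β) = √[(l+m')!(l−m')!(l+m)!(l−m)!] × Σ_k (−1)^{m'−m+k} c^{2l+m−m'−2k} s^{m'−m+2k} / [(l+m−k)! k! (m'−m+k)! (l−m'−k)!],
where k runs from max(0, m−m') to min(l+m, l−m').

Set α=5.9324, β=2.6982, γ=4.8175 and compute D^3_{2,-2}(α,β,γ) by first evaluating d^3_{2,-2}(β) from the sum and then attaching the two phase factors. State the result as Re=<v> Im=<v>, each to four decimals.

D^3_{2,-2}(5.9324,2.6982,4.8175) = e^{-i·2·5.9324}·d^3_{2,-2}(2.6982)·e^{-i·-2·4.8175}. Compute d first:
Half-angle: c=0.219885, s=0.975526. N=√(120·1·1·120)=120.000000
The bounds max(0,m−m')=0 and min(l+m,l−m')=1 give 2 terms
  k=0: (−1)^4·120.0000/(24)·0.2199^2·0.9755^4 = +0.218935
  k=1: (−1)^5·120.0000/(120)·0.2199^0·0.9755^6 = -0.861852
d^3_{2,-2}(2.6982) = +0.218935 -0.861852 = -0.642917
D = (+0.763829+0.645418i)·(-0.642917)·(-0.977985-0.208677i) = +0.393677+0.508292i

Re=0.3937 Im=0.5083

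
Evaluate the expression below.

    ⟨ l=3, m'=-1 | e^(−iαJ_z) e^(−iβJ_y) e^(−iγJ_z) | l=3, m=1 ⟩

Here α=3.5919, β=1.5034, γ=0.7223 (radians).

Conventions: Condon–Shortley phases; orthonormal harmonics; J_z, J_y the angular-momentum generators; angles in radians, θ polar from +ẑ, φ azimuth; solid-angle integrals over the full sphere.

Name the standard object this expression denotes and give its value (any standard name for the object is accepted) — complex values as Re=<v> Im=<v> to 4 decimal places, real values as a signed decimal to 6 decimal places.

This is a Wigner D-matrix element — the rotation-matrix element ⟨l m'| R(α,β,γ) |l m⟩ in the angular-momentum basis.
First d^3_{-1,1}(β=1.5034), then the phase factors e^{-i(-1)α} and e^{-i(1)γ}:
c=cos(1.503400/2)=0.730529, s=sin(1.503400/2)=0.682882; N=√[2·24·24·2]=48.000000
The bounds max(0,m−m')=2 and min(l+m,l−m')=4 give 3 terms
  k=2: (−1)^0·48.0000/(8)·0.7305^4·0.6829^2 = +0.796878
  k=3: (−1)^1·48.0000/(6)·0.7305^2·0.6829^4 = -0.928425
  k=4: (−1)^2·48.0000/(48)·0.7305^0·0.6829^6 = +0.101408
d^3_{-1,1}(1.5034) = +0.796878 -0.928425 +0.101408 = -0.030138
D = (-0.900313-0.435242i)·(-0.030138)·(+0.750287-0.661112i) = +0.029030-0.008097i

Wigner D-matrix element, Re=0.0290 Im=-0.0081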